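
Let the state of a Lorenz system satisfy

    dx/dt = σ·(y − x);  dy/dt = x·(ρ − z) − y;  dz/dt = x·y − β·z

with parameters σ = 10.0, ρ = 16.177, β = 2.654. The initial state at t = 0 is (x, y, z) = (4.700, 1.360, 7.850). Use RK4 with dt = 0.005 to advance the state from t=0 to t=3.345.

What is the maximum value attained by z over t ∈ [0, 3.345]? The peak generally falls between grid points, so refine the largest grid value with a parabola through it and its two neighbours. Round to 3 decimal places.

max z = 21.498

t=0.000: state=(4.700, 1.360, 7.850)
step 1 (dt=0.005): k1=(-33.400, 37.777, -14.442), k2=(-31.621, 37.154, -14.024), k3=(-31.681, 37.188, -14.027), k4=(-29.957, 36.590, -13.627); state += dt/6·(k1+2k2+2k3+k4)
t=0.005: state=(4.542, 1.546, 7.780)
t=0.010: state=(4.400, 1.726, 7.714)
t=0.015: state=(4.274, 1.901, 7.651)
continuing one RK4 step at a time; state shown every 40 steps (Δt=0.2):
t=0.200: state=(5.434, 7.860, 7.899)
t=0.400: state=(10.292, 10.693, 18.856)
t=0.600: state=(5.237, 2.193, 18.575)
t=0.800: state=(2.393, 2.278, 11.863)
t=1.000: state=(3.737, 5.187, 8.641)
t=1.200: state=(8.124, 10.558, 12.934)
t=1.400: state=(8.294, 5.694, 20.409)
t=1.600: state=(3.647, 2.504, 14.911)
t=1.800: state=(3.521, 4.337, 10.434)
t=2.000: state=(6.620, 8.741, 11.414)
t=2.200: state=(8.916, 8.046, 18.964)
t=2.400: state=(5.021, 3.317, 16.686)
t=2.600: state=(3.822, 4.189, 11.997)
t=2.800: state=(5.990, 7.657, 11.555)
t=3.000: state=(8.547, 8.590, 17.367)
t=3.200: state=(5.941, 4.254, 17.335)
t=3.345: state=(4.369, 3.957, 14.126)
largest grid value and its neighbours: z(0.480)=21.49066, z(0.485)=21.49824, z(0.490)=21.48883
parabola through these three points peaks at t≈0.485 with z≈21.49827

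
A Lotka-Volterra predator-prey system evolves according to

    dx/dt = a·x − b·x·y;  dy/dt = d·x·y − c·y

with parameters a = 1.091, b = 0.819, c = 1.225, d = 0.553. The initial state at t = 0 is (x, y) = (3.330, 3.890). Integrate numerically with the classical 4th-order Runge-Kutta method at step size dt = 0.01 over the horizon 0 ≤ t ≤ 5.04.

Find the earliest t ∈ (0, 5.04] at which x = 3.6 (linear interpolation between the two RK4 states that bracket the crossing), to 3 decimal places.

t = 4.697

t=0.000: state=(3.330, 3.890)
step 1 (dt=0.01): k1=(-6.976, 2.398), k2=(-6.935, 2.330), k3=(-6.935, 2.331), k4=(-6.893, 2.262); state += dt/6·(k1+2k2+2k3+k4)
t=0.010: state=(3.261, 3.913)
t=0.020: state=(3.192, 3.935)
t=0.030: state=(3.125, 3.956)
continuing one RK4 step at a time; state shown every 20 steps (Δt=0.2):
t=0.200: state=(2.137, 4.103)
t=0.400: state=(1.376, 3.886)
t=0.600: state=(0.937, 3.448)
t=0.800: state=(0.690, 2.949)
t=1.000: state=(0.551, 2.471)
t=1.200: state=(0.474, 2.046)
t=1.400: state=(0.435, 1.683)
t=1.600: state=(0.421, 1.381)
t=1.800: state=(0.426, 1.133)
t=2.000: state=(0.448, 0.930)
t=2.200: state=(0.485, 0.767)
t=2.400: state=(0.538, 0.635)
t=2.600: state=(0.609, 0.529)
t=2.800: state=(0.700, 0.445)
t=3.000: state=(0.814, 0.379)
t=3.200: state=(0.955, 0.327)
t=3.400: state=(1.130, 0.287)
t=3.600: state=(1.345, 0.258)
t=3.800: state=(1.606, 0.237)
t=4.000: state=(1.924, 0.226)
t=4.200: state=(2.307, 0.223)
t=4.400: state=(2.765, 0.231)
t=4.600: state=(3.307, 0.253)
t=4.690: state=(3.578, 0.268)
next step: t=4.700: state=(3.610, 0.271) — x has crossed 3.6
linear interpolation between t=4.690 (3.57846) and t=4.700 (3.60974) → t≈4.697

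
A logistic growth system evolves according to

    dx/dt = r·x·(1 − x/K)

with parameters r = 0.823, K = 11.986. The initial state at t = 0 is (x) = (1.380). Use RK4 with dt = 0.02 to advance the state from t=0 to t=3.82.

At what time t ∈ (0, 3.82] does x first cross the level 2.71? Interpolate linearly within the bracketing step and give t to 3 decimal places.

t = 0.983

t=0.000: state=(1.380)
step 1 (dt=0.02): k1=(1.005), k2=(1.011), k3=(1.011), k4=(1.018); state += dt/6·(k1+2k2+2k3+k4)
t=0.020: state=(1.400)
t=0.040: state=(1.421)
t=0.060: state=(1.441)
continuing one RK4 step at a time; state shown every 10 steps (Δt=0.2):
t=0.200: state=(1.594)
t=0.400: state=(1.836)
t=0.600: state=(2.106)
t=0.800: state=(2.407)
t=0.980: state=(2.705)
next step: t=1.000: state=(2.740) — x has crossed 2.71
linear interpolation between t=0.980 (2.70515) and t=1.000 (2.73978) → t≈0.983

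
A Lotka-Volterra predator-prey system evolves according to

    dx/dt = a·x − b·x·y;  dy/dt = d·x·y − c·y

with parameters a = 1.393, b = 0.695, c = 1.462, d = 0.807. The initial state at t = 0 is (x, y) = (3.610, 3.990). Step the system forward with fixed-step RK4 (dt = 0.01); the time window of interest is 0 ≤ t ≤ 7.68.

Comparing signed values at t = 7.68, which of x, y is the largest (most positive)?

largest component: x

t=0.000: state=(3.610, 3.990)
step 1 (dt=0.01): k1=(-4.982, 5.791), k2=(-5.020, 5.752), k3=(-5.019, 5.751), k4=(-5.055, 5.710); state += dt/6·(k1+2k2+2k3+k4)
t=0.010: state=(3.560, 4.048)
t=0.020: state=(3.509, 4.104)
t=0.030: state=(3.457, 4.160)
continuing one RK4 step at a time; state shown every 25 steps (Δt=0.25):
t=0.250: state=(2.304, 5.023)
t=0.500: state=(1.348, 4.994)
t=0.750: state=(0.847, 4.298)
t=1.000: state=(0.613, 3.445)
t=1.250: state=(0.511, 2.673)
t=1.500: state=(0.481, 2.048)
t=1.750: state=(0.499, 1.568)
t=2.000: state=(0.556, 1.209)
t=2.250: state=(0.654, 0.947)
t=2.500: state=(0.800, 0.760)
t=2.750: state=(1.005, 0.632)
t=3.000: state=(1.285, 0.552)
t=3.250: state=(1.660, 0.515)
t=3.500: state=(2.151, 0.523)
t=3.750: state=(2.768, 0.595)
t=4.000: state=(3.488, 0.775)
t=4.250: state=(4.191, 1.170)
t=4.500: state=(4.551, 1.980)
t=4.750: state=(4.089, 3.339)
t=5.000: state=(2.858, 4.700)
t=5.250: state=(1.696, 5.125)
t=5.500: state=(1.019, 4.641)
t=5.750: state=(0.692, 3.811)
t=6.000: state=(0.544, 2.989)
t=6.250: state=(0.488, 2.299)
t=6.500: state=(0.486, 1.758)
t=6.750: state=(0.527, 1.350)
t=7.000: state=(0.607, 1.050)
t=7.250: state=(0.731, 0.833)
t=7.500: state=(0.908, 0.681)
t=7.680: state=(1.077, 0.604)
compare at T: x=1.077, y=0.604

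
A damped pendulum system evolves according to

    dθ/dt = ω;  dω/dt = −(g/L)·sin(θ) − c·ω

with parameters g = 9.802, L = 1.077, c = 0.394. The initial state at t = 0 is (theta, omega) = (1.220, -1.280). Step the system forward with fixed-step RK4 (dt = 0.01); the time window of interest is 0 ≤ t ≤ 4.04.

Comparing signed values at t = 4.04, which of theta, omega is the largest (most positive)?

t=0.000: state=(1.220, -1.280)
step 1 (dt=0.01): k1=(-1.280, -8.043), k2=(-1.320, -8.007), k3=(-1.320, -8.006), k4=(-1.360, -7.969); state += dt/6·(k1+2k2+2k3+k4)
t=0.010: state=(1.207, -1.360)
t=0.020: state=(1.193, -1.439)
t=0.030: state=(1.178, -1.518)
continuing one RK4 step at a time; state shown every 20 steps (Δt=0.2):
t=0.200: state=(0.816, -2.681)
t=0.400: state=(0.198, -3.324)
t=0.600: state=(-0.437, -2.846)
t=0.800: state=(-0.884, -1.531)
t=1.000: state=(-1.033, 0.043)
t=1.200: state=(-0.875, 1.489)
t=1.400: state=(-0.468, 2.477)
t=1.600: state=(0.059, 2.638)
t=1.800: state=(0.527, 1.912)
t=2.000: state=(0.790, 0.668)
t=2.200: state=(0.790, -0.652)
t=2.400: state=(0.547, -1.706)
t=2.600: state=(0.146, -2.176)
t=2.800: state=(-0.272, -1.888)
t=3.000: state=(-0.569, -1.006)
t=3.200: state=(-0.660, 0.106)
t=3.400: state=(-0.534, 1.104)
t=3.600: state=(-0.245, 1.696)
t=3.800: state=(0.103, 1.687)
t=4.000: state=(0.391, 1.112)
t=4.040: state=(0.432, 0.950)
compare at T: theta=0.432, omega=0.950

largest component: omega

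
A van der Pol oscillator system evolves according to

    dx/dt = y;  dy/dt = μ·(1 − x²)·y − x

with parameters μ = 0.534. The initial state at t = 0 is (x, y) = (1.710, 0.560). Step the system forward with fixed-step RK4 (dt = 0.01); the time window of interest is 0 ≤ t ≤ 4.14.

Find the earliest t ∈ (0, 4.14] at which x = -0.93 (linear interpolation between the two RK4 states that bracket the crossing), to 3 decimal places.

t = 2.455

t=0.000: state=(1.710, 0.560)
step 1 (dt=0.01): k1=(0.560, -2.285), k2=(0.549, -2.279), k3=(0.549, -2.279), k4=(0.537, -2.273); state += dt/6·(k1+2k2+2k3+k4)
t=0.010: state=(1.715, 0.537)
t=0.020: state=(1.721, 0.515)
t=0.030: state=(1.726, 0.492)
continuing one RK4 step at a time; state shown every 20 steps (Δt=0.2):
t=0.200: state=(1.778, 0.135)
t=0.400: state=(1.769, -0.211)
t=0.600: state=(1.699, -0.483)
t=0.800: state=(1.580, -0.704)
t=1.000: state=(1.419, -0.897)
t=1.200: state=(1.221, -1.083)
t=1.400: state=(0.986, -1.276)
t=1.600: state=(0.710, -1.487)
t=1.800: state=(0.390, -1.716)
t=2.000: state=(0.023, -1.943)
t=2.200: state=(-0.384, -2.115)
t=2.400: state=(-0.813, -2.139)
t=2.450: state=(-0.919, -2.109)
next step: t=2.460: state=(-0.940, -2.102) — x has crossed -0.93
linear interpolation between t=2.450 (-0.91890) and t=2.460 (-0.93996) → t≈2.455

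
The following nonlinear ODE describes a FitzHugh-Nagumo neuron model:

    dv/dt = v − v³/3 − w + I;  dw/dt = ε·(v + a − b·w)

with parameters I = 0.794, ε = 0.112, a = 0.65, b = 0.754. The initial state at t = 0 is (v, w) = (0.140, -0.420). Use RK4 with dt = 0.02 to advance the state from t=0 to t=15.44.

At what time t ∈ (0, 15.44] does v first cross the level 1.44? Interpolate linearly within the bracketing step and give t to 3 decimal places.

t = 0.787

t=0.000: state=(0.140, -0.420)
step 1 (dt=0.02): k1=(1.353, 0.124), k2=(1.365, 0.125), k3=(1.365, 0.125), k4=(1.377, 0.127); state += dt/6·(k1+2k2+2k3+k4)
t=0.020: state=(0.167, -0.417)
t=0.040: state=(0.195, -0.415)
t=0.060: state=(0.223, -0.412)
continuing one RK4 step at a time; state shown every 25 steps (Δt=0.5):
t=0.500: state=(0.952, -0.338)
t=0.780: state=(1.429, -0.273)
next step: t=0.800: state=(1.459, -0.268) — v has crossed 1.44
linear interpolation between t=0.780 (1.42905) and t=0.800 (1.45914) → t≈0.787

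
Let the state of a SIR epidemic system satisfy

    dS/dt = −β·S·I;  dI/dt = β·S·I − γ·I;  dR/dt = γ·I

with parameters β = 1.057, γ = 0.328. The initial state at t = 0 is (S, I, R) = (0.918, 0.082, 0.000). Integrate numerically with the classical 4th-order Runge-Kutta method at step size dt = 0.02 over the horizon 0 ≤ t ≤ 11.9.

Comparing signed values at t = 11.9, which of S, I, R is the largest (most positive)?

t=0.000: state=(0.918, 0.082, 0.000)
step 1 (dt=0.02): k1=(-0.080, 0.053, 0.027), k2=(-0.080, 0.053, 0.027), k3=(-0.080, 0.053, 0.027), k4=(-0.080, 0.053, 0.027); state += dt/6·(k1+2k2+2k3+k4)
t=0.020: state=(0.916, 0.083, 0.001)
t=0.040: state=(0.915, 0.084, 0.001)
t=0.060: state=(0.913, 0.085, 0.002)
continuing one RK4 step at a time; state shown every 25 steps (Δt=0.5):
t=0.500: state=(0.872, 0.112, 0.016)
t=1.000: state=(0.815, 0.148, 0.037)
t=1.500: state=(0.745, 0.190, 0.065)
t=2.000: state=(0.666, 0.234, 0.100)
t=2.500: state=(0.582, 0.277, 0.141)
t=3.000: state=(0.498, 0.312, 0.190)
t=3.500: state=(0.419, 0.338, 0.243)
t=4.000: state=(0.349, 0.351, 0.300)
t=4.500: state=(0.290, 0.352, 0.358)
t=5.000: state=(0.241, 0.344, 0.415)
t=5.500: state=(0.202, 0.328, 0.470)
t=6.000: state=(0.171, 0.307, 0.522)
t=6.500: state=(0.146, 0.283, 0.571)
t=7.000: state=(0.126, 0.258, 0.615)
t=7.500: state=(0.111, 0.233, 0.656)
t=8.000: state=(0.099, 0.209, 0.692)
t=8.500: state=(0.089, 0.187, 0.724)
t=9.000: state=(0.081, 0.166, 0.753)
t=9.500: state=(0.075, 0.147, 0.779)
t=10.000: state=(0.069, 0.129, 0.801)
t=10.500: state=(0.065, 0.114, 0.821)
t=11.000: state=(0.062, 0.100, 0.839)
t=11.500: state=(0.059, 0.087, 0.854)
t=11.900: state=(0.057, 0.079, 0.865)
compare at T: S=0.057, I=0.079, R=0.865

largest component: R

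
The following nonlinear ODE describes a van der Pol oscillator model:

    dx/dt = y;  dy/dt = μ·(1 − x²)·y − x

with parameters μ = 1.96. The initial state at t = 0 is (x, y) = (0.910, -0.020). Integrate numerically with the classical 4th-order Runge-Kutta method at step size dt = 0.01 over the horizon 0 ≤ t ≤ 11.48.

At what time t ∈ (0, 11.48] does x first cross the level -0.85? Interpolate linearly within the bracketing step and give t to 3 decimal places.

t = 1.501

t=0.000: state=(0.910, -0.020)
step 1 (dt=0.01): k1=(-0.020, -0.917), k2=(-0.025, -0.918), k3=(-0.025, -0.918), k4=(-0.029, -0.920); state += dt/6·(k1+2k2+2k3+k4)
t=0.010: state=(0.910, -0.029)
t=0.020: state=(0.909, -0.038)
t=0.030: state=(0.909, -0.048)
continuing one RK4 step at a time; state shown every 50 steps (Δt=0.5):
t=0.500: state=(0.779, -0.526)
t=1.000: state=(0.324, -1.425)
t=1.500: state=(-0.847, -3.211)
next step: t=1.510: state=(-0.880, -3.218) — x has crossed -0.85
linear interpolation between t=1.500 (-0.84746) and t=1.510 (-0.87961) → t≈1.501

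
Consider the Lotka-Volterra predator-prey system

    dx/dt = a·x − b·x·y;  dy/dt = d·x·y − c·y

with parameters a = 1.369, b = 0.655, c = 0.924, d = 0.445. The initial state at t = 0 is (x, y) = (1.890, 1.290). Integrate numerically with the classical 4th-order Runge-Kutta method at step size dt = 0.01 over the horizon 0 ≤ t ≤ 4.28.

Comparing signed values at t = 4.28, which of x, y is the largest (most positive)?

largest component: y

t=0.000: state=(1.890, 1.290)
step 1 (dt=0.01): k1=(0.990, -0.107), k2=(0.994, -0.104), k3=(0.994, -0.104), k4=(0.997, -0.101); state += dt/6·(k1+2k2+2k3+k4)
t=0.010: state=(1.900, 1.289)
t=0.020: state=(1.910, 1.288)
t=0.030: state=(1.920, 1.287)
continuing one RK4 step at a time; state shown every 20 steps (Δt=0.2):
t=0.200: state=(2.101, 1.280)
t=0.400: state=(2.334, 1.296)
t=0.600: state=(2.583, 1.341)
t=0.800: state=(2.836, 1.419)
t=1.000: state=(3.074, 1.535)
t=1.200: state=(3.274, 1.693)
t=1.400: state=(3.405, 1.895)
t=1.600: state=(3.439, 2.138)
t=1.800: state=(3.358, 2.407)
t=2.000: state=(3.165, 2.677)
t=2.200: state=(2.883, 2.914)
t=2.400: state=(2.557, 3.087)
t=2.600: state=(2.229, 3.175)
t=2.800: state=(1.932, 3.175)
t=3.000: state=(1.683, 3.099)
t=3.200: state=(1.487, 2.965)
t=3.400: state=(1.341, 2.794)
t=3.600: state=(1.238, 2.604)
t=3.800: state=(1.172, 2.409)
t=4.000: state=(1.138, 2.219)
t=4.200: state=(1.132, 2.040)
t=4.280: state=(1.137, 1.973)
compare at T: x=1.137, y=1.973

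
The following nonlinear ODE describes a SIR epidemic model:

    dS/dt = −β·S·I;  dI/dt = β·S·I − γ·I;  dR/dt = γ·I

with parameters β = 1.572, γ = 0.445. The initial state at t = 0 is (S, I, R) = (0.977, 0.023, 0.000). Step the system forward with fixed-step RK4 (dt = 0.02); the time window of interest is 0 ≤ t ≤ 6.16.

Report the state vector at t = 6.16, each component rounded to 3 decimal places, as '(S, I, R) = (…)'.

(S, I, R) = (0.104, 0.262, 0.634)

t=0.000: state=(0.977, 0.023, 0.000)
step 1 (dt=0.02): k1=(-0.035, 0.025, 0.010), k2=(-0.036, 0.025, 0.010), k3=(-0.036, 0.025, 0.010), k4=(-0.036, 0.026, 0.010); state += dt/6·(k1+2k2+2k3+k4)
t=0.020: state=(0.976, 0.024, 0.000)
t=0.040: state=(0.976, 0.024, 0.000)
t=0.060: state=(0.975, 0.025, 0.001)
continuing one RK4 step at a time; state shown every 10 steps (Δt=0.2):
t=0.200: state=(0.969, 0.029, 0.002)
t=0.400: state=(0.959, 0.035, 0.005)
t=0.600: state=(0.948, 0.044, 0.009)
t=0.800: state=(0.933, 0.054, 0.013)
t=1.000: state=(0.916, 0.066, 0.018)
t=1.200: state=(0.895, 0.080, 0.025)
t=1.400: state=(0.871, 0.097, 0.033)
t=1.600: state=(0.842, 0.116, 0.042)
t=1.800: state=(0.810, 0.137, 0.053)
t=2.000: state=(0.772, 0.161, 0.066)
t=2.200: state=(0.731, 0.187, 0.082)
t=2.400: state=(0.687, 0.213, 0.100)
t=2.600: state=(0.640, 0.241, 0.120)
t=2.800: state=(0.590, 0.267, 0.143)
t=3.000: state=(0.541, 0.292, 0.167)
t=3.200: state=(0.492, 0.314, 0.194)
t=3.400: state=(0.444, 0.333, 0.223)
t=3.600: state=(0.399, 0.347, 0.254)
t=3.800: state=(0.357, 0.358, 0.285)
t=4.000: state=(0.319, 0.364, 0.317)
t=4.200: state=(0.284, 0.366, 0.350)
t=4.400: state=(0.253, 0.365, 0.382)
t=4.600: state=(0.226, 0.360, 0.414)
t=4.800: state=(0.202, 0.352, 0.446)
t=5.000: state=(0.181, 0.342, 0.477)
t=5.200: state=(0.163, 0.330, 0.507)
t=5.400: state=(0.147, 0.317, 0.536)
t=5.600: state=(0.134, 0.303, 0.563)
t=5.800: state=(0.122, 0.289, 0.590)
t=6.000: state=(0.111, 0.274, 0.615)
t=6.160: state=(0.104, 0.262, 0.634)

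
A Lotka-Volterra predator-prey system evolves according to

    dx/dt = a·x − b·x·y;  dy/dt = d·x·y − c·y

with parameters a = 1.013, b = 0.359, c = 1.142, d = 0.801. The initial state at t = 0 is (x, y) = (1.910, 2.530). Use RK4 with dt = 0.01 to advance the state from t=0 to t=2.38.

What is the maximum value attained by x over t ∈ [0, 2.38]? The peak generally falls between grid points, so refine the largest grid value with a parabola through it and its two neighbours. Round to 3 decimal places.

max x = 1.938

t=0.000: state=(1.910, 2.530)
step 1 (dt=0.01): k1=(0.200, 0.981), k2=(0.197, 0.985), k3=(0.197, 0.985), k4=(0.193, 0.989); state += dt/6·(k1+2k2+2k3+k4)
t=0.010: state=(1.912, 2.540)
t=0.020: state=(1.914, 2.550)
t=0.030: state=(1.916, 2.560)
continuing one RK4 step at a time; state shown every 10 steps (Δt=0.1):
t=0.100: state=(1.927, 2.632)
t=0.200: state=(1.936, 2.741)
t=0.300: state=(1.938, 2.856)
t=0.400: state=(1.931, 2.974)
t=0.500: state=(1.917, 3.096)
t=0.600: state=(1.894, 3.217)
t=0.700: state=(1.863, 3.336)
t=0.800: state=(1.825, 3.450)
t=0.900: state=(1.781, 3.556)
t=1.000: state=(1.732, 3.651)
t=1.100: state=(1.678, 3.734)
t=1.200: state=(1.622, 3.802)
t=1.300: state=(1.564, 3.853)
t=1.400: state=(1.507, 3.887)
t=1.500: state=(1.450, 3.904)
t=1.600: state=(1.394, 3.902)
t=1.700: state=(1.342, 3.884)
t=1.800: state=(1.292, 3.850)
t=1.900: state=(1.246, 3.802)
t=2.000: state=(1.204, 3.742)
t=2.100: state=(1.167, 3.670)
t=2.200: state=(1.133, 3.590)
t=2.300: state=(1.104, 3.503)
t=2.380: state=(1.084, 3.429)
largest grid value and its neighbours: x(0.260)=1.93800, x(0.270)=1.93805, x(0.280)=1.93802
parabola through these three points peaks at t≈0.271 with x≈1.93805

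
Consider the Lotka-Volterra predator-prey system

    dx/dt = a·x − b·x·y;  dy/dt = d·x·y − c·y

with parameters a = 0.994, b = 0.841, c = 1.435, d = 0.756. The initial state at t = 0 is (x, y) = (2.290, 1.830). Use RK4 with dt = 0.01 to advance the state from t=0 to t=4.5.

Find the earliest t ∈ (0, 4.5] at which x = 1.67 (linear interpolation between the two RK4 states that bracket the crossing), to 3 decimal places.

t = 0.527

t=0.000: state=(2.290, 1.830)
step 1 (dt=0.01): k1=(-1.248, 0.542), k2=(-1.250, 0.534), k3=(-1.250, 0.534), k4=(-1.252, 0.526); state += dt/6·(k1+2k2+2k3+k4)
t=0.010: state=(2.278, 1.835)
t=0.020: state=(2.265, 1.841)
t=0.030: state=(2.252, 1.846)
continuing one RK4 step at a time; state shown every 20 steps (Δt=0.2):
t=0.200: state=(2.039, 1.905)
t=0.400: state=(1.803, 1.911)
t=0.520: state=(1.677, 1.883)
next step: t=0.530: state=(1.667, 1.880) — x has crossed 1.67
linear interpolation between t=0.520 (1.67670) and t=0.530 (1.66686) → t≈0.527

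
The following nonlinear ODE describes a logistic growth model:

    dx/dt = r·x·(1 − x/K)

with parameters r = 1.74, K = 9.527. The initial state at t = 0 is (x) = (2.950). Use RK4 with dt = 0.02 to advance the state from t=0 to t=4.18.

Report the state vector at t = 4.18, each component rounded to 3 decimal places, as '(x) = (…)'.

(x) = (9.512)

t=0.000: state=(2.950)
step 1 (dt=0.02): k1=(3.544), k2=(3.567), k3=(3.567), k4=(3.590); state += dt/6·(k1+2k2+2k3+k4)
t=0.020: state=(3.021)
t=0.040: state=(3.094)
t=0.060: state=(3.167)
continuing one RK4 step at a time; state shown every 10 steps (Δt=0.2):
t=0.200: state=(3.701)
t=0.400: state=(4.512)
t=0.600: state=(5.338)
t=0.800: state=(6.130)
t=1.000: state=(6.847)
t=1.200: state=(7.464)
t=1.400: state=(7.972)
t=1.600: state=(8.373)
t=1.800: state=(8.682)
t=2.000: state=(8.915)
t=2.200: state=(9.086)
t=2.400: state=(9.212)
t=2.600: state=(9.302)
t=2.800: state=(9.367)
t=3.000: state=(9.414)
t=3.200: state=(9.447)
t=3.400: state=(9.470)
t=3.600: state=(9.487)
t=3.800: state=(9.499)
t=4.000: state=(9.507)
t=4.180: state=(9.512)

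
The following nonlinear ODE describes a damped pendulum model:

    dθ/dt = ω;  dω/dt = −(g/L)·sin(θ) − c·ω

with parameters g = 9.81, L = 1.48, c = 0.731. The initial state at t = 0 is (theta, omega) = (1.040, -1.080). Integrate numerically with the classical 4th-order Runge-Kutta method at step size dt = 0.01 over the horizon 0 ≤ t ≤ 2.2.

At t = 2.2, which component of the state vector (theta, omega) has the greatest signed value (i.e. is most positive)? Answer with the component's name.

largest component: omega

t=0.000: state=(1.040, -1.080)
step 1 (dt=0.01): k1=(-1.080, -4.927), k2=(-1.105, -4.891), k3=(-1.104, -4.890), k4=(-1.129, -4.854); state += dt/6·(k1+2k2+2k3+k4)
t=0.010: state=(1.029, -1.129)
t=0.020: state=(1.017, -1.177)
t=0.030: state=(1.005, -1.224)
continuing one RK4 step at a time; state shown every 10 steps (Δt=0.1):
t=0.100: state=(0.909, -1.533)
t=0.200: state=(0.736, -1.894)
t=0.300: state=(0.534, -2.139)
t=0.400: state=(0.313, -2.250)
t=0.500: state=(0.088, -2.218)
t=0.600: state=(-0.126, -2.048)
t=0.700: state=(-0.317, -1.761)
t=0.800: state=(-0.475, -1.388)
t=0.900: state=(-0.593, -0.963)
t=1.000: state=(-0.667, -0.516)
t=1.100: state=(-0.697, -0.075)
t=1.200: state=(-0.683, 0.339)
t=1.300: state=(-0.630, 0.706)
t=1.400: state=(-0.544, 1.012)
t=1.500: state=(-0.431, 1.240)
t=1.600: state=(-0.299, 1.381)
t=1.700: state=(-0.158, 1.427)
t=1.800: state=(-0.016, 1.381)
t=1.900: state=(0.116, 1.251)
t=2.000: state=(0.232, 1.051)
t=2.100: state=(0.324, 0.800)
t=2.200: state=(0.391, 0.518)
compare at T: theta=0.391, omega=0.518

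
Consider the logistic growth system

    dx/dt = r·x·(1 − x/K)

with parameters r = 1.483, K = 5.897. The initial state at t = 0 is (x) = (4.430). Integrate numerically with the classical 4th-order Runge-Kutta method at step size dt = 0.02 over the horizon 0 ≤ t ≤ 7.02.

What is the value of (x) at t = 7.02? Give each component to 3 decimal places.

(x) = (5.897)

t=0.000: state=(4.430)
step 1 (dt=0.02): k1=(1.634), k2=(1.622), k3=(1.622), k4=(1.610); state += dt/6·(k1+2k2+2k3+k4)
t=0.020: state=(4.462)
t=0.040: state=(4.494)
t=0.060: state=(4.526)
continuing one RK4 step at a time; state shown every 25 steps (Δt=0.5):
t=0.500: state=(5.093)
t=1.000: state=(5.485)
t=1.500: state=(5.693)
t=2.000: state=(5.798)
t=2.500: state=(5.849)
t=3.000: state=(5.874)
t=3.500: state=(5.886)
t=4.000: state=(5.892)
t=4.500: state=(5.895)
t=5.000: state=(5.896)
t=5.500: state=(5.896)
t=6.000: state=(5.897)
t=6.500: state=(5.897)
t=7.000: state=(5.897)
t=7.020: state=(5.897)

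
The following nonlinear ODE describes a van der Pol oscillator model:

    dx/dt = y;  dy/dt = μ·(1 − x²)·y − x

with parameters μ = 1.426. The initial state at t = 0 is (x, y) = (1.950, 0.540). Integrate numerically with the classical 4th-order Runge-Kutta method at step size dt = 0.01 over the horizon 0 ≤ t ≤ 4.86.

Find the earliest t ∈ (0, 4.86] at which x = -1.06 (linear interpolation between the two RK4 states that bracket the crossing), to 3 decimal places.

t=0.000: state=(1.950, 0.540)
step 1 (dt=0.01): k1=(0.540, -4.108), k2=(0.519, -4.036), k3=(0.520, -4.037), k4=(0.500, -3.966); state += dt/6·(k1+2k2+2k3+k4)
t=0.010: state=(1.955, 0.500)
t=0.020: state=(1.960, 0.461)
t=0.030: state=(1.964, 0.423)
continuing one RK4 step at a time; state shown every 20 steps (Δt=0.2):
t=0.200: state=(1.993, -0.034)
t=0.400: state=(1.958, -0.284)
t=0.600: state=(1.888, -0.401)
t=0.800: state=(1.801, -0.470)
t=1.000: state=(1.701, -0.527)
t=1.200: state=(1.590, -0.585)
t=1.400: state=(1.466, -0.655)
t=1.600: state=(1.327, -0.745)
t=1.800: state=(1.166, -0.868)
t=2.000: state=(0.976, -1.042)
t=2.200: state=(0.744, -1.300)
t=2.400: state=(0.447, -1.690)
t=2.600: state=(0.055, -2.258)
t=2.800: state=(-0.463, -2.912)
t=2.990: state=(-1.047, -3.103)
next step: t=3.000: state=(-1.078, -3.087) — x has crossed -1.06
linear interpolation between t=2.990 (-1.04723) and t=3.000 (-1.07818) → t≈2.994

t = 2.994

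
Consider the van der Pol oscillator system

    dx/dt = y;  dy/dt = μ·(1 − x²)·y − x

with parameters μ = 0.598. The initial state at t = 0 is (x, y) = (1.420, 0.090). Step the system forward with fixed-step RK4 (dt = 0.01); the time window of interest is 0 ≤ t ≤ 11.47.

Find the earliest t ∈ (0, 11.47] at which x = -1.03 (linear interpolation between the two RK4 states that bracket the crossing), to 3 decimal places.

t=0.000: state=(1.420, 0.090)
step 1 (dt=0.01): k1=(0.090, -1.475), k2=(0.083, -1.471), k3=(0.083, -1.471), k4=(0.075, -1.467); state += dt/6·(k1+2k2+2k3+k4)
t=0.010: state=(1.421, 0.075)
t=0.020: state=(1.422, 0.061)
t=0.030: state=(1.422, 0.046)
continuing one RK4 step at a time; state shown every 50 steps (Δt=0.5):
t=0.500: state=(1.299, -0.541)
t=1.000: state=(0.900, -1.048)
t=1.500: state=(0.242, -1.596)
t=2.000: state=(-0.676, -1.981)
t=2.180: state=(-1.027, -1.883)
next step: t=2.190: state=(-1.046, -1.872) — x has crossed -1.03
linear interpolation between t=2.180 (-1.02678) and t=2.190 (-1.04556) → t≈2.182

t = 2.182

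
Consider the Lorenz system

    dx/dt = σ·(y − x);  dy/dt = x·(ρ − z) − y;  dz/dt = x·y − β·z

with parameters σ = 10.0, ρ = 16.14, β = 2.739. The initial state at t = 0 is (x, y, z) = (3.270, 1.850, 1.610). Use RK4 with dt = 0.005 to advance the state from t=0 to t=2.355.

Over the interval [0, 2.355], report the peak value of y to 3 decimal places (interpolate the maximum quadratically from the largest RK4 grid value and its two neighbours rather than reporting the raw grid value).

t=0.000: state=(3.270, 1.850, 1.610)
step 1 (dt=0.005): k1=(-14.200, 45.663, 1.640), k2=(-12.703, 45.020, 1.932), k3=(-12.757, 45.073, 1.932), k4=(-11.308, 44.480, 2.218); state += dt/6·(k1+2k2+2k3+k4)
t=0.005: state=(3.206, 2.075, 1.620)
t=0.010: state=(3.157, 2.295, 1.632)
t=0.015: state=(3.120, 2.511, 1.647)
continuing one RK4 step at a time; state shown every 20 steps (Δt=0.1):
t=0.100: state=(3.938, 6.163, 2.434)
t=0.200: state=(7.350, 11.809, 6.349)
t=0.300: state=(11.739, 14.842, 16.965)
t=0.400: state=(11.106, 6.660, 24.834)
t=0.500: state=(5.464, 0.114, 20.994)
t=0.600: state=(1.644, -0.712, 15.833)
t=0.700: state=(0.231, -0.509, 11.997)
t=0.800: state=(-0.216, -0.489, 9.124)
t=0.900: state=(-0.457, -0.710, 6.956)
t=1.000: state=(-0.789, -1.230, 5.342)
t=1.100: state=(-1.418, -2.284, 4.230)
t=1.200: state=(-2.660, -4.370, 3.805)
t=1.300: state=(-5.044, -8.192, 5.014)
t=1.400: state=(-8.871, -13.039, 10.524)
t=1.500: state=(-11.712, -12.107, 20.528)
t=1.600: state=(-9.001, -4.071, 23.229)
t=1.700: state=(-4.253, -0.440, 18.737)
t=1.800: state=(-1.702, -0.243, 14.304)
t=1.900: state=(-0.911, -0.616, 10.920)
t=2.000: state=(-0.892, -1.096, 8.367)
t=2.100: state=(-1.286, -1.883, 6.502)
t=2.200: state=(-2.156, -3.356, 5.334)
t=2.300: state=(-3.837, -6.087, 5.289)
t=2.355: state=(-5.281, -8.291, 6.228)
largest grid value and its neighbours: y(0.280)=15.04105, y(0.285)=15.04441, y(0.290)=15.01314
parabola through these three points peaks at t≈0.283 with y≈15.04722

max y = 15.047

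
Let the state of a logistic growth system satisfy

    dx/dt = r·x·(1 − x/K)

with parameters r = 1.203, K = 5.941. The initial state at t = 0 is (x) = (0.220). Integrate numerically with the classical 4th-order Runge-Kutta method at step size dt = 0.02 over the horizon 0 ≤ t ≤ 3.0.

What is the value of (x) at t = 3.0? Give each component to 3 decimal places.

(x) = (3.486)

t=0.000: state=(0.220)
step 1 (dt=0.02): k1=(0.255), k2=(0.258), k3=(0.258), k4=(0.261); state += dt/6·(k1+2k2+2k3+k4)
t=0.020: state=(0.225)
t=0.040: state=(0.230)
t=0.060: state=(0.236)
continuing one RK4 step at a time; state shown every 5 steps (Δt=0.1):
t=0.100: state=(0.247)
t=0.200: state=(0.277)
t=0.300: state=(0.311)
t=0.400: state=(0.348)
t=0.500: state=(0.390)
t=0.600: state=(0.436)
t=0.700: state=(0.487)
t=0.800: state=(0.543)
t=0.900: state=(0.606)
t=1.000: state=(0.674)
t=1.100: state=(0.750)
t=1.200: state=(0.832)
t=1.300: state=(0.922)
t=1.400: state=(1.020)
t=1.500: state=(1.125)
t=1.600: state=(1.239)
t=1.700: state=(1.361)
t=1.800: state=(1.492)
t=1.900: state=(1.630)
t=2.000: state=(1.776)
t=2.100: state=(1.929)
t=2.200: state=(2.089)
t=2.300: state=(2.255)
t=2.400: state=(2.426)
t=2.500: state=(2.600)
t=2.600: state=(2.777)
t=2.700: state=(2.955)
t=2.800: state=(3.134)
t=2.900: state=(3.311)
t=3.000: state=(3.486)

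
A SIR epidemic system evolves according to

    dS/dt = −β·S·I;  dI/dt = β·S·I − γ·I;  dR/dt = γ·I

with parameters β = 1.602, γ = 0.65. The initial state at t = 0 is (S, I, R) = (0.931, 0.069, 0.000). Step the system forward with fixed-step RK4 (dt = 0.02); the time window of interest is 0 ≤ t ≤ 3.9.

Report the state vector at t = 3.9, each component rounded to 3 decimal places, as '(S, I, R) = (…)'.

t=0.000: state=(0.931, 0.069, 0.000)
step 1 (dt=0.02): k1=(-0.103, 0.058, 0.045), k2=(-0.104, 0.058, 0.045), k3=(-0.104, 0.058, 0.045), k4=(-0.104, 0.059, 0.046); state += dt/6·(k1+2k2+2k3+k4)
t=0.020: state=(0.929, 0.070, 0.001)
t=0.040: state=(0.927, 0.071, 0.002)
t=0.060: state=(0.925, 0.073, 0.003)
continuing one RK4 step at a time; state shown every 10 steps (Δt=0.2):
t=0.200: state=(0.909, 0.081, 0.010)
t=0.400: state=(0.884, 0.095, 0.021)
t=0.600: state=(0.855, 0.110, 0.035)
t=0.800: state=(0.823, 0.127, 0.050)
t=1.000: state=(0.788, 0.144, 0.068)
t=1.200: state=(0.750, 0.162, 0.088)
t=1.400: state=(0.710, 0.180, 0.110)
t=1.600: state=(0.669, 0.197, 0.134)
t=1.800: state=(0.626, 0.213, 0.161)
t=2.000: state=(0.584, 0.227, 0.190)
t=2.200: state=(0.542, 0.239, 0.220)
t=2.400: state=(0.501, 0.248, 0.251)
t=2.600: state=(0.462, 0.254, 0.284)
t=2.800: state=(0.426, 0.257, 0.317)
t=3.000: state=(0.392, 0.257, 0.351)
t=3.200: state=(0.361, 0.255, 0.384)
t=3.400: state=(0.333, 0.250, 0.417)
t=3.600: state=(0.308, 0.243, 0.449)
t=3.800: state=(0.285, 0.235, 0.480)
t=3.900: state=(0.275, 0.230, 0.495)

(S, I, R) = (0.275, 0.230, 0.495)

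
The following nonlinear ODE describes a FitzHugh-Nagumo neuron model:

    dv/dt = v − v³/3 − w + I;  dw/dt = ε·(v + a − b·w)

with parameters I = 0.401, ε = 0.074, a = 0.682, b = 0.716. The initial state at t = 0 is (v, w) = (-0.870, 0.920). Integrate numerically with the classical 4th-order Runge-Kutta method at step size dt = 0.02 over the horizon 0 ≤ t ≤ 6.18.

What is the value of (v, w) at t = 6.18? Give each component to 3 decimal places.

(v, w) = (-1.680, 0.254)

t=0.000: state=(-0.870, 0.920)
step 1 (dt=0.02): k1=(-1.169, -0.063), k2=(-1.172, -0.063), k3=(-1.172, -0.063), k4=(-1.173, -0.064); state += dt/6·(k1+2k2+2k3+k4)
t=0.020: state=(-0.893, 0.919)
t=0.040: state=(-0.917, 0.917)
t=0.060: state=(-0.940, 0.916)
continuing one RK4 step at a time; state shown every 10 steps (Δt=0.2):
t=0.200: state=(-1.105, 0.906)
t=0.400: state=(-1.326, 0.888)
t=0.600: state=(-1.513, 0.868)
t=0.800: state=(-1.655, 0.846)
t=1.000: state=(-1.751, 0.822)
t=1.200: state=(-1.811, 0.797)
t=1.400: state=(-1.845, 0.771)
t=1.600: state=(-1.862, 0.746)
t=1.800: state=(-1.869, 0.721)
t=2.000: state=(-1.869, 0.696)
t=2.200: state=(-1.865, 0.671)
t=2.400: state=(-1.858, 0.646)
t=2.600: state=(-1.851, 0.622)
t=2.800: state=(-1.842, 0.599)
t=3.000: state=(-1.833, 0.575)
t=3.200: state=(-1.824, 0.552)
t=3.400: state=(-1.814, 0.530)
t=3.600: state=(-1.805, 0.508)
t=3.800: state=(-1.795, 0.486)
t=4.000: state=(-1.785, 0.464)
t=4.200: state=(-1.776, 0.443)
t=4.400: state=(-1.766, 0.423)
t=4.600: state=(-1.756, 0.402)
t=4.800: state=(-1.747, 0.382)
t=5.000: state=(-1.737, 0.363)
t=5.200: state=(-1.727, 0.343)
t=5.400: state=(-1.718, 0.324)
t=5.600: state=(-1.708, 0.306)
t=5.800: state=(-1.698, 0.288)
t=6.000: state=(-1.689, 0.270)
t=6.180: state=(-1.680, 0.254)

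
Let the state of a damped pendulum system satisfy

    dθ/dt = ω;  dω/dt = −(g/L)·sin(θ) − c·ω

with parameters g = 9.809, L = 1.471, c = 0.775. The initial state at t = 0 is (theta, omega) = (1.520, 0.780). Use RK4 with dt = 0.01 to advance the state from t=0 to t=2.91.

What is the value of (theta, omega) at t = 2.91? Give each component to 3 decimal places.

t=0.000: state=(1.520, 0.780)
step 1 (dt=0.01): k1=(0.780, -7.264), k2=(0.744, -7.237), k3=(0.744, -7.237), k4=(0.708, -7.210); state += dt/6·(k1+2k2+2k3+k4)
t=0.010: state=(1.527, 0.708)
t=0.020: state=(1.534, 0.636)
t=0.030: state=(1.540, 0.564)
continuing one RK4 step at a time; state shown every 10 steps (Δt=0.1):
t=0.100: state=(1.563, 0.080)
t=0.200: state=(1.538, -0.567)
t=0.300: state=(1.451, -1.165)
t=0.400: state=(1.307, -1.707)
t=0.500: state=(1.112, -2.180)
t=0.600: state=(0.874, -2.554)
t=0.700: state=(0.605, -2.795)
t=0.800: state=(0.320, -2.871)
t=0.900: state=(0.037, -2.769)
t=1.000: state=(-0.228, -2.499)
t=1.100: state=(-0.458, -2.095)
t=1.200: state=(-0.644, -1.600)
t=1.300: state=(-0.777, -1.060)
t=1.400: state=(-0.855, -0.511)
t=1.500: state=(-0.880, 0.018)
t=1.600: state=(-0.853, 0.507)
t=1.700: state=(-0.780, 0.938)
t=1.800: state=(-0.668, 1.294)
t=1.900: state=(-0.525, 1.558)
t=2.000: state=(-0.360, 1.717)
t=2.100: state=(-0.185, 1.761)
t=2.200: state=(-0.012, 1.691)
t=2.300: state=(0.150, 1.519)
t=2.400: state=(0.290, 1.264)
t=2.500: state=(0.401, 0.951)
t=2.600: state=(0.479, 0.605)
t=2.700: state=(0.521, 0.251)
t=2.800: state=(0.529, -0.092)
t=2.900: state=(0.504, -0.403)
t=2.910: state=(0.500, -0.432)

(theta, omega) = (0.500, -0.432)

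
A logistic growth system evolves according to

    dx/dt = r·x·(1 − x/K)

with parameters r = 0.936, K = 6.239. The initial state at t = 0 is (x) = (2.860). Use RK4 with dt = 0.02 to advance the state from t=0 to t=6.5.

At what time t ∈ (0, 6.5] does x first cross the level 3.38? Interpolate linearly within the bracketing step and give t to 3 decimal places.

t=0.000: state=(2.860)
step 1 (dt=0.02): k1=(1.450), k2=(1.451), k3=(1.451), k4=(1.452); state += dt/6·(k1+2k2+2k3+k4)
t=0.020: state=(2.889)
t=0.040: state=(2.918)
t=0.060: state=(2.947)
t=0.340: state=(3.355)
next step: t=0.360: state=(3.384) — x has crossed 3.38
linear interpolation between t=0.340 (3.35532) and t=0.360 (3.38433) → t≈0.357

t = 0.357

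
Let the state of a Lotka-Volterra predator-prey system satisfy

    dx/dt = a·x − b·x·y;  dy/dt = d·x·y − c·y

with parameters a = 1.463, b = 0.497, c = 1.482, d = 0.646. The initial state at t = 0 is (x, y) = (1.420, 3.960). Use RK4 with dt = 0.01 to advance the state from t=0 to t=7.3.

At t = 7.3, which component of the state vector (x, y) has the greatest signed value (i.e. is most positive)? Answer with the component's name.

t=0.000: state=(1.420, 3.960)
step 1 (dt=0.01): k1=(-0.717, -2.236), k2=(-0.708, -2.239), k3=(-0.708, -2.239), k4=(-0.698, -2.241); state += dt/6·(k1+2k2+2k3+k4)
t=0.010: state=(1.413, 3.938)
t=0.020: state=(1.406, 3.915)
t=0.030: state=(1.399, 3.893)
continuing one RK4 step at a time; state shown every 25 steps (Δt=0.25):
t=0.250: state=(1.296, 3.400)
t=0.500: state=(1.266, 2.883)
t=0.750: state=(1.311, 2.449)
t=1.000: state=(1.426, 2.107)
t=1.250: state=(1.608, 1.856)
t=1.500: state=(1.861, 1.694)
t=1.750: state=(2.186, 1.620)
t=2.000: state=(2.576, 1.642)
t=2.250: state=(3.006, 1.779)
t=2.500: state=(3.419, 2.065)
t=2.750: state=(3.710, 2.542)
t=3.000: state=(3.747, 3.218)
t=3.250: state=(3.452, 3.990)
t=3.500: state=(2.907, 4.613)
t=3.750: state=(2.317, 4.852)
t=4.000: state=(1.841, 4.677)
t=4.250: state=(1.523, 4.228)
t=4.500: state=(1.344, 3.673)
t=4.750: state=(1.270, 3.128)
t=5.000: state=(1.280, 2.651)
t=5.250: state=(1.361, 2.263)
t=5.500: state=(1.510, 1.968)
t=5.750: state=(1.728, 1.763)
t=6.000: state=(2.018, 1.646)
t=6.250: state=(2.377, 1.619)
t=6.500: state=(2.792, 1.695)
t=6.750: state=(3.224, 1.903)
t=7.000: state=(3.591, 2.281)
t=7.250: state=(3.768, 2.864)
t=7.300: state=(3.769, 3.003)
compare at T: x=3.769, y=3.003

largest component: x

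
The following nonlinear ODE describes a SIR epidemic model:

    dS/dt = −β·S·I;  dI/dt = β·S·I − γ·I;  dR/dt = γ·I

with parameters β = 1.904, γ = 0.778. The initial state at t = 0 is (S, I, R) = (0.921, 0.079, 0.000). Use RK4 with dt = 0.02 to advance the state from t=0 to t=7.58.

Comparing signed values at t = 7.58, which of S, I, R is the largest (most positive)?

t=0.000: state=(0.921, 0.079, 0.000)
step 1 (dt=0.02): k1=(-0.139, 0.077, 0.061), k2=(-0.140, 0.078, 0.062), k3=(-0.140, 0.078, 0.062), k4=(-0.141, 0.078, 0.063); state += dt/6·(k1+2k2+2k3+k4)
t=0.020: state=(0.918, 0.081, 0.001)
t=0.040: state=(0.915, 0.082, 0.003)
t=0.060: state=(0.912, 0.084, 0.004)
continuing one RK4 step at a time; state shown every 25 steps (Δt=0.5):
t=0.500: state=(0.837, 0.124, 0.039)
t=1.000: state=(0.725, 0.177, 0.098)
t=1.500: state=(0.598, 0.225, 0.176)
t=2.000: state=(0.475, 0.254, 0.270)
t=2.500: state=(0.372, 0.258, 0.371)
t=3.000: state=(0.293, 0.239, 0.468)
t=3.500: state=(0.237, 0.208, 0.555)
t=4.000: state=(0.197, 0.173, 0.629)
t=4.500: state=(0.170, 0.140, 0.690)
t=5.000: state=(0.151, 0.110, 0.739)
t=5.500: state=(0.138, 0.086, 0.777)
t=6.000: state=(0.128, 0.066, 0.806)
t=6.500: state=(0.121, 0.050, 0.828)
t=7.000: state=(0.116, 0.038, 0.846)
t=7.500: state=(0.113, 0.029, 0.858)
t=7.580: state=(0.112, 0.028, 0.860)
compare at T: S=0.112, I=0.028, R=0.860

largest component: R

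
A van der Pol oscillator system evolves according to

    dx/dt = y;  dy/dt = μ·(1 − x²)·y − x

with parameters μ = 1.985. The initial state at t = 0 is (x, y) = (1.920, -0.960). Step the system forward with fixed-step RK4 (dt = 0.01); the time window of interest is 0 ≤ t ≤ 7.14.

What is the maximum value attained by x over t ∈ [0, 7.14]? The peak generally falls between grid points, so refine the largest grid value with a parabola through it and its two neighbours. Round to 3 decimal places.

max x = 2.020

t=0.000: state=(1.920, -0.960)
step 1 (dt=0.01): k1=(-0.960, 3.199), k2=(-0.944, 3.084), k3=(-0.945, 3.088), k4=(-0.929, 2.977); state += dt/6·(k1+2k2+2k3+k4)
t=0.010: state=(1.911, -0.929)
t=0.020: state=(1.901, -0.900)
t=0.030: state=(1.893, -0.874)
continuing one RK4 step at a time; state shown every 25 steps (Δt=0.25):
t=0.250: state=(1.741, -0.578)
t=0.500: state=(1.607, -0.517)
t=0.750: state=(1.475, -0.543)
t=1.000: state=(1.331, -0.617)
t=1.250: state=(1.163, -0.743)
t=1.500: state=(0.953, -0.957)
t=1.750: state=(0.669, -1.351)
t=2.000: state=(0.246, -2.121)
t=2.250: state=(-0.438, -3.395)
t=2.500: state=(-1.354, -3.405)
t=2.750: state=(-1.916, -1.087)
t=3.000: state=(-2.021, 0.009)
t=3.250: state=(-1.979, 0.263)
t=3.500: state=(-1.903, 0.332)
t=3.750: state=(-1.816, 0.369)
t=4.000: state=(-1.719, 0.404)
t=4.250: state=(-1.613, 0.446)
t=4.500: state=(-1.495, 0.503)
t=4.750: state=(-1.360, 0.582)
t=5.000: state=(-1.201, 0.700)
t=5.250: state=(-1.004, 0.891)
t=5.500: state=(-0.743, 1.231)
t=5.750: state=(-0.362, 1.888)
t=6.000: state=(0.248, 3.078)
t=6.250: state=(1.143, 3.708)
t=6.500: state=(1.837, 1.589)
t=6.750: state=(2.016, 0.132)
t=7.000: state=(1.993, -0.231)
t=7.140: state=(1.956, -0.293)
largest grid value and its neighbours: x(6.790)=2.01956, x(6.800)=2.01976, x(6.810)=2.01976
parabola through these three points peaks at t≈6.805 with x≈2.01979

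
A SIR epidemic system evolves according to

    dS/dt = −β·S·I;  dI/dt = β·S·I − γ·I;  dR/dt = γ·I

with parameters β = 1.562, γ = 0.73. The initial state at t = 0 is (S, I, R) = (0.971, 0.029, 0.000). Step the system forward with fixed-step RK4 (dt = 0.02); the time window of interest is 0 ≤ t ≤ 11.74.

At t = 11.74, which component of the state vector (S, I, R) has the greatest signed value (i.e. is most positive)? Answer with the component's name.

t=0.000: state=(0.971, 0.029, 0.000)
step 1 (dt=0.02): k1=(-0.044, 0.023, 0.021), k2=(-0.044, 0.023, 0.021), k3=(-0.044, 0.023, 0.021), k4=(-0.045, 0.023, 0.022); state += dt/6·(k1+2k2+2k3+k4)
t=0.020: state=(0.970, 0.029, 0.000)
t=0.040: state=(0.969, 0.030, 0.001)
t=0.060: state=(0.968, 0.030, 0.001)
continuing one RK4 step at a time; state shown every 25 steps (Δt=0.5):
t=0.500: state=(0.945, 0.043, 0.013)
t=1.000: state=(0.907, 0.061, 0.032)
t=1.500: state=(0.858, 0.084, 0.058)
t=2.000: state=(0.795, 0.112, 0.094)
t=2.500: state=(0.720, 0.140, 0.140)
t=3.000: state=(0.639, 0.165, 0.196)
t=3.500: state=(0.557, 0.183, 0.260)
t=4.000: state=(0.481, 0.191, 0.328)
t=4.500: state=(0.415, 0.188, 0.398)
t=5.000: state=(0.360, 0.176, 0.464)
t=5.500: state=(0.315, 0.159, 0.525)
t=6.000: state=(0.281, 0.139, 0.580)
t=6.500: state=(0.254, 0.119, 0.627)
t=7.000: state=(0.233, 0.100, 0.667)
t=7.500: state=(0.217, 0.083, 0.700)
t=8.000: state=(0.205, 0.068, 0.728)
t=8.500: state=(0.195, 0.055, 0.750)
t=9.000: state=(0.188, 0.044, 0.768)
t=9.500: state=(0.182, 0.035, 0.783)
t=10.000: state=(0.178, 0.028, 0.794)
t=10.500: state=(0.174, 0.023, 0.803)
t=11.000: state=(0.171, 0.018, 0.811)
t=11.500: state=(0.169, 0.014, 0.817)
t=11.740: state=(0.168, 0.013, 0.819)
compare at T: S=0.168, I=0.013, R=0.819

largest component: R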